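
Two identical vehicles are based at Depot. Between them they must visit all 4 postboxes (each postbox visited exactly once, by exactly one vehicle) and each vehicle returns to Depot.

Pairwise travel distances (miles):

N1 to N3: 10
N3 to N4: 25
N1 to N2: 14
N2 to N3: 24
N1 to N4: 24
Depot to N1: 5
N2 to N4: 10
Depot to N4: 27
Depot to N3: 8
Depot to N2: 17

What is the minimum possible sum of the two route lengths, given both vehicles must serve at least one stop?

Try each way of splitting the stops between the two vehicles (each non-empty) and, for each split, find the best tour for each vehicle:
  {N1} + {N2, N3, N4}: 10 + 60 = 70
  {N2} + {N1, N3, N4}: 34 + 62 = 96
  {N1, N2} + {N3, N4}: 36 + 60 = 96
  {N3} + {N1, N2, N4}: 16 + 56 = 72
  {N1, N3} + {N2, N4}: 23 + 54 = 77
  {N2, N3} + {N1, N4}: 49 + 56 = 105
  … (7 splits in total)
Best: vehicle 1 Depot → N1 → Depot = 10; vehicle 2 Depot → N2 → N4 → N3 → Depot = 60; combined 70.

Minimum combined distance: 70 miles.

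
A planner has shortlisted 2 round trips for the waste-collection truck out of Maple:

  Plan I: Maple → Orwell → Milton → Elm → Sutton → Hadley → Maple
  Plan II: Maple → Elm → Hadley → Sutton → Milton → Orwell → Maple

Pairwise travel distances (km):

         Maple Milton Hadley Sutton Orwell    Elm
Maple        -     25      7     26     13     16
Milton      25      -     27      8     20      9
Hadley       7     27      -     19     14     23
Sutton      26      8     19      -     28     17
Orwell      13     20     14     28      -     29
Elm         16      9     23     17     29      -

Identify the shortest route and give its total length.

Shortest is Plan I, total 85 km.

Plan I: 13 + 20 + 9 + 17 + 19 + 7 = 85
Plan II: 16 + 23 + 19 + 8 + 20 + 13 = 99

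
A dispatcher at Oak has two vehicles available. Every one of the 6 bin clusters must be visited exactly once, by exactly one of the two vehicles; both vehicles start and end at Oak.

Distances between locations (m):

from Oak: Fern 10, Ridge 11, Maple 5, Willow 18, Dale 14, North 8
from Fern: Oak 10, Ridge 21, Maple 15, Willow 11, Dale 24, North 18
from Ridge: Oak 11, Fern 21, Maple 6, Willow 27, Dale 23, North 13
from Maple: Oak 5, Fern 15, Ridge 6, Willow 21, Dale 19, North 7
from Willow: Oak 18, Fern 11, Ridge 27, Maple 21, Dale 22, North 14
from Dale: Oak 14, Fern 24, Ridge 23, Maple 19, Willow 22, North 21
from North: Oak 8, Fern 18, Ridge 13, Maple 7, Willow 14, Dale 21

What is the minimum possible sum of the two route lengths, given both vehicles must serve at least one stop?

Try each way of splitting the stops between the two vehicles (each non-empty) and, for each split, find the best tour for each vehicle:
  {Fern} + {Ridge, Maple, Willow, Dale, North}: 20 + 74 = 94
  {Ridge} + {Fern, Maple, Willow, Dale, North}: 22 + 75 = 97
  {Fern, Ridge} + {Maple, Willow, Dale, North}: 42 + 62 = 104
  {Maple} + {Fern, Ridge, Willow, Dale, North}: 10 + 85 = 95
  {Fern, Maple} + {Ridge, Willow, Dale, North}: 30 + 74 = 104
  {Ridge, Maple} + {Fern, Willow, Dale, North}: 22 + 70 = 92
  … (31 splits in total)
  {Dale} + {Fern, Ridge, Maple, Willow, North}: 28 + 59 = 87  ← best
Best: vehicle 1 Oak → Dale → Oak = 28; vehicle 2 Oak → Fern → Willow → North → Ridge → Maple → Oak = 59; combined 87.

Minimum combined distance: 87 m.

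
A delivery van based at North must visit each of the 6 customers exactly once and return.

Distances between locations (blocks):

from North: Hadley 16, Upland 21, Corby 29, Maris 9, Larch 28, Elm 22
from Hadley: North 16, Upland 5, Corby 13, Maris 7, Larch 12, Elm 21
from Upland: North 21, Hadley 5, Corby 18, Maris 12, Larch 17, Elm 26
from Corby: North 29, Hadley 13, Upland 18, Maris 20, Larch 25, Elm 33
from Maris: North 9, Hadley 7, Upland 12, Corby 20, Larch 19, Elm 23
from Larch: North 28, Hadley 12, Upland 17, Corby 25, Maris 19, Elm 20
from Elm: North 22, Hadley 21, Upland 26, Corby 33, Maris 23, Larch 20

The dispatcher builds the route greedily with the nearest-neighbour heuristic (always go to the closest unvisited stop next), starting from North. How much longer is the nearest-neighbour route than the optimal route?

North: Maris=9, Hadley=16, Upland=21, Elm=22, Larch=28, Corby=29 ⇒ Maris
Maris: Hadley=7, Upland=12, Larch=19, Corby=20, Elm=23 ⇒ Hadley
Hadley: Upland=5, Larch=12, Corby=13, Elm=21 ⇒ Upland
Upland: Larch=17, Corby=18, Elm=26 ⇒ Larch
Larch: Elm=20, Corby=25 ⇒ Elm
Elm: Corby=33 ⇒ Corby
NN route North → Maris → Hadley → Upland → Larch → Elm → Corby → North costs 120.
Optimal: North → Maris → Hadley → Upland → Corby → Larch → Elm → North costs 106 (by enumerating all 360 distinct tours).
Excess = 120 − 106 = 14.

14 blocks longer than the optimal tour.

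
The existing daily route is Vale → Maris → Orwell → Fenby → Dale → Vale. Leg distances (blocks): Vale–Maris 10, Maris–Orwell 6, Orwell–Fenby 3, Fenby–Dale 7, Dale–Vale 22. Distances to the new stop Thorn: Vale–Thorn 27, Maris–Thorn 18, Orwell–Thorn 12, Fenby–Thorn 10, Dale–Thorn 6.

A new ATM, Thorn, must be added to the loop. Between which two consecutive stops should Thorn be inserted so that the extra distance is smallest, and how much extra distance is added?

Adding 9 blocks by placing Thorn on the Fenby–Dale leg.

Insertion cost between consecutive stops i–j is d(i,Thorn) + d(Thorn,j) − d(i,j):
  between Vale and Maris: 27 + 18 − 10 = 35
  between Maris and Orwell: 18 + 12 − 6 = 24
  between Orwell and Fenby: 12 + 10 − 3 = 19
  between Fenby and Dale: 10 + 6 − 7 = 9
  between Dale and Vale: 6 + 27 − 22 = 11
Cheapest insertion is between Fenby and Dale, adding 9.
New total = 48 + 9 = 57.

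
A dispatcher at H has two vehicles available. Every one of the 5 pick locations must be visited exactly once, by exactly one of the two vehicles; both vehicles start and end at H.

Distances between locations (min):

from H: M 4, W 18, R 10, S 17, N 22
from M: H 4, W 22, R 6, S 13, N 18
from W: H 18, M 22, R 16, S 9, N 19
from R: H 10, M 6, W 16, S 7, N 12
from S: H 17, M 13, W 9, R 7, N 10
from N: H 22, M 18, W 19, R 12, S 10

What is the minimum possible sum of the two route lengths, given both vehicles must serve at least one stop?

Minimum combined distance: 67 min.

Try each way of splitting the stops between the two vehicles (each non-empty) and, for each split, find the best tour for each vehicle:
  {M} + {W, R, S, N}: 8 + 59 = 67
  {W} + {M, R, S, N}: 36 + 49 = 85
  {M, W} + {R, S, N}: 44 + 49 = 93
  {R} + {M, W, S, N}: 20 + 59 = 79
  {M, R} + {W, S, N}: 20 + 59 = 79
  {W, R} + {M, S, N}: 44 + 49 = 93
  … (15 splits in total)
Best: vehicle 1 H → M → H = 8; vehicle 2 H → W → S → N → R → H = 59; combined 67.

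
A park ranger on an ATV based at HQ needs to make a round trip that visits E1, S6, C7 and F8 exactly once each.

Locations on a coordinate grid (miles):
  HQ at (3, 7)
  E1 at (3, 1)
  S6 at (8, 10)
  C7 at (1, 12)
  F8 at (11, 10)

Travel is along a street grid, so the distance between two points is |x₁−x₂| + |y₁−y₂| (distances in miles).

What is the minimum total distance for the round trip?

HQ-E1-S6-C7-F8-HQ: 6+14+9+12+11 = 52
HQ-E1-S6-F8-C7-HQ: 6+14+3+12+7 = 42
HQ-E1-C7-S6-F8-HQ: 6+13+9+3+11 = 42
HQ-E1-C7-F8-S6-HQ: 6+13+12+3+8 = 42
HQ-E1-F8-S6-C7-HQ: 6+17+3+9+7 = 42
HQ-E1-F8-C7-S6-HQ: 6+17+12+9+8 = 52
HQ-S6-E1-C7-F8-HQ: 8+14+13+12+11 = 58
HQ-S6-E1-F8-C7-HQ: 8+14+17+12+7 = 58
HQ-S6-C7-E1-F8-HQ: 8+9+13+17+11 = 58
HQ-S6-F8-E1-C7-HQ: 8+3+17+13+7 = 48
HQ-C7-E1-S6-F8-HQ: 7+13+14+3+11 = 48
HQ-C7-S6-E1-F8-HQ: 7+9+14+17+11 = 58
The minimum is 42.
One optimal route: HQ → E1 → S6 → F8 → C7 → HQ (or its reverse).

42 miles — the shortest possible round trip.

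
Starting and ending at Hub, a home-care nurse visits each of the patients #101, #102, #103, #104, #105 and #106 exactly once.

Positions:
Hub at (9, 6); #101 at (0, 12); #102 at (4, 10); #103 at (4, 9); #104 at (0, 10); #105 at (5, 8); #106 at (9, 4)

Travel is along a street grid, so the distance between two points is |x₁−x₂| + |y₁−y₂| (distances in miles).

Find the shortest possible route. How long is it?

Shortest round trip = 34 miles.

With 6 stops there are 6!/2 = 360 distinct round trips (a route and its reverse cost the same).
Hub→#101→#102→#103→#104→#105→#106→Hub: 15+6+1+5+7+8+2 = 44
Hub→#101→#102→#103→#104→#106→#105→Hub: 15+6+1+5+15+8+6 = 56
Hub→#101→#102→#103→#105→#104→#106→Hub: 15+6+1+2+7+15+2 = 48
Hub→#101→#102→#103→#105→#106→#104→Hub: 15+6+1+2+8+15+13 = 60
Hub→#101→#102→#103→#106→#104→#105→Hub: 15+6+1+10+15+7+6 = 60
Hub→#101→#102→#103→#106→#105→#104→Hub: 15+6+1+10+8+7+13 = 60
Hub→#101→#102→#104→#103→#105→#106→Hub: 15+6+4+5+2+8+2 = 42
Hub→#101→#102→#104→#103→#106→#105→Hub: 15+6+4+5+10+8+6 = 54
… (352 more)
Hub→#101→#104→#102→#103→#105→#106→Hub: 15+2+4+1+2+8+2 = 34  ← best
The minimum is 34.
One optimal route: Hub → #101 → #104 → #102 → #103 → #105 → #106 → Hub (or its reverse).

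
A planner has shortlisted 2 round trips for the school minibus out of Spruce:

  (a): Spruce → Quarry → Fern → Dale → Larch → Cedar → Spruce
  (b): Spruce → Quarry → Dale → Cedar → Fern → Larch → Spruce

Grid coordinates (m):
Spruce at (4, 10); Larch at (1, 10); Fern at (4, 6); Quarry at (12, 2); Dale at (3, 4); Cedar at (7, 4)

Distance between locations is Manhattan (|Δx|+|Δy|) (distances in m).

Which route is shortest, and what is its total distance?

46 m — (b) is the shortest.

(a): 16 + 12 + 3 + 8 + 12 + 9 = 60
(b): 16 + 11 + 4 + 5 + 7 + 3 = 46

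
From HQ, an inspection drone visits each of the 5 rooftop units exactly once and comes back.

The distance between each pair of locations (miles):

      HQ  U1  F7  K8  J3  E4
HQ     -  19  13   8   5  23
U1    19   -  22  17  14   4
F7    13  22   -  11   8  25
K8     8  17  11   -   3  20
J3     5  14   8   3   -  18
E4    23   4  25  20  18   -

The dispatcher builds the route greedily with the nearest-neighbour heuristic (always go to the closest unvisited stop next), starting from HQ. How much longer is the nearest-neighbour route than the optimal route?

HQ: J3=5, K8=8, F7=13, U1=19, E4=23 ⇒ J3
J3: K8=3, F7=8, U1=14, E4=18 ⇒ K8
K8: F7=11, U1=17, E4=20 ⇒ F7
F7: U1=22, E4=25 ⇒ U1
U1: E4=4 ⇒ E4
NN route HQ → J3 → K8 → F7 → U1 → E4 → HQ costs 68.
Optimal: HQ → U1 → E4 → F7 → K8 → J3 → HQ costs 67 (by enumerating all 60 distinct tours).
Excess = 68 − 67 = 1.

Excess over optimum: 1 miles.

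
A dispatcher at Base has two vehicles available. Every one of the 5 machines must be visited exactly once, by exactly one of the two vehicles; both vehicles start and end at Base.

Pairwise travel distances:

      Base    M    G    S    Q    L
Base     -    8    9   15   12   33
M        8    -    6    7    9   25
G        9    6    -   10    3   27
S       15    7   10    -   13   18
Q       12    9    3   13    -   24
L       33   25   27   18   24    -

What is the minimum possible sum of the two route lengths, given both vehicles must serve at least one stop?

Try each way of splitting the stops between the two vehicles (each non-empty) and, for each split, find the best tour for each vehicle:
  {M} + {G, S, Q, L}: 16 + 69 = 85
  {G} + {M, S, Q, L}: 18 + 69 = 87
  {M, G} + {S, Q, L}: 23 + 69 = 92
  {S} + {M, G, Q, L}: 30 + 69 = 99
  {M, S} + {G, Q, L}: 30 + 69 = 99
  {G, S} + {M, Q, L}: 34 + 69 = 103
  … (15 splits in total)
Best: vehicle 1 Base → M → Base = 16; vehicle 2 Base → G → Q → L → S → Base = 69; combined 85.

Minimum combined distance: 85.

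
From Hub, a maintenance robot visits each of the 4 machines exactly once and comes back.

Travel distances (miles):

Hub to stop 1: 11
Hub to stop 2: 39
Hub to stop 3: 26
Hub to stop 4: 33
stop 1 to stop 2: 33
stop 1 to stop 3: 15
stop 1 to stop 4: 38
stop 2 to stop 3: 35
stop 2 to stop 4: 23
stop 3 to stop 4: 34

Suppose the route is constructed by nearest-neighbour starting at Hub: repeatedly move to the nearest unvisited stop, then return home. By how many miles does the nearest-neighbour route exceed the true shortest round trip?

Excess over optimum: 5 miles.

From Hub: stop 1=11, stop 3=26, stop 4=33, stop 2=39 → choose stop 1 (11).
From stop 1: stop 3=15, stop 2=33, stop 4=38 → choose stop 3 (15).
From stop 3: stop 4=34, stop 2=35 → choose stop 4 (34).
From stop 4: stop 2=23 → choose stop 2 (23).
NN route Hub → stop 1 → stop 3 → stop 4 → stop 2 → Hub costs 122.
Optimal: Hub → stop 1 → stop 3 → stop 2 → stop 4 → Hub costs 117 (by enumerating all 12 distinct tours).
Excess = 122 − 117 = 5.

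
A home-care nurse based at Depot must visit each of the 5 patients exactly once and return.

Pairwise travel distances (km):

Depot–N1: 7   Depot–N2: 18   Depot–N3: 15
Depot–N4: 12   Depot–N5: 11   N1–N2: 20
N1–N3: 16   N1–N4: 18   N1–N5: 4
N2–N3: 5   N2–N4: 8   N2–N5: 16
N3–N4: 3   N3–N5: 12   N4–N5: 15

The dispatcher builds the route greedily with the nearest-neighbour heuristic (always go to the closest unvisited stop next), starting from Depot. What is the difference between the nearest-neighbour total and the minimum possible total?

The nearest-neighbour route is 5 km longer than optimal.

From Depot: N1=7, N5=11, N4=12, N3=15, N2=18 → choose N1 (7).
From N1: N5=4, N3=16, N4=18, N2=20 → choose N5 (4).
From N5: N3=12, N4=15, N2=16 → choose N3 (12).
From N3: N4=3, N2=5 → choose N4 (3).
From N4: N2=8 → choose N2 (8).
NN route Depot → N1 → N5 → N3 → N4 → N2 → Depot costs 52.
Optimal: Depot → N1 → N5 → N2 → N3 → N4 → Depot costs 47 (by enumerating all 60 distinct tours).
Excess = 52 − 47 = 5.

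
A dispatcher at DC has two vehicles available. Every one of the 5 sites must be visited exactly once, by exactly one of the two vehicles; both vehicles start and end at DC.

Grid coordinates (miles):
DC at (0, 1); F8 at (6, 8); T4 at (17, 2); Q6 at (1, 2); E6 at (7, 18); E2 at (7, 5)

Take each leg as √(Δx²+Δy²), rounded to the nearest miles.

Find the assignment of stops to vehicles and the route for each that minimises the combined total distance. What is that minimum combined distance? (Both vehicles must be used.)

There are 2^4 − 1 = 15 ways to divide the 5 stops into two non-empty groups. For each, the best each vehicle can do is its own shortest tour through its group:
  {F8} + {T4, Q6, E6, E2}: 18 + 55 = 73
  {T4} + {F8, Q6, E6, E2}: 34 + 39 = 73
  {F8, T4} + {Q6, E6, E2}: 39 + 39 = 78
  {Q6} + {F8, T4, E6, E2}: 2 + 56 = 58
  {F8, Q6} + {T4, E6, E2}: 18 + 55 = 73
  {T4, Q6} + {F8, E6, E2}: 34 + 39 = 73
  … (15 splits in total)
Best: vehicle 1 DC → Q6 → DC = 2; vehicle 2 DC → F8 → E6 → T4 → E2 → DC = 56; combined 58.

58 miles — the smallest possible combined total.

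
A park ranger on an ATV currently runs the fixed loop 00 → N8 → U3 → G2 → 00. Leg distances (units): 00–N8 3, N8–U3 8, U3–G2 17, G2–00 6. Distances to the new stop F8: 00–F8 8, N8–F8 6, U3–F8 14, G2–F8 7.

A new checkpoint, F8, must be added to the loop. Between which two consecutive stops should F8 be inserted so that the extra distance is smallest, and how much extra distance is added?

+4 — insert F8 between U3 and G2.

Insertion cost between consecutive stops i–j is d(i,F8) + d(F8,j) − d(i,j):
  between 00 and N8: 8 + 6 − 3 = 11
  between N8 and U3: 6 + 14 − 8 = 12
  between U3 and G2: 14 + 7 − 17 = 4
  between G2 and 00: 7 + 8 − 6 = 9
Cheapest insertion is between U3 and G2, adding 4.
New total = 34 + 4 = 38.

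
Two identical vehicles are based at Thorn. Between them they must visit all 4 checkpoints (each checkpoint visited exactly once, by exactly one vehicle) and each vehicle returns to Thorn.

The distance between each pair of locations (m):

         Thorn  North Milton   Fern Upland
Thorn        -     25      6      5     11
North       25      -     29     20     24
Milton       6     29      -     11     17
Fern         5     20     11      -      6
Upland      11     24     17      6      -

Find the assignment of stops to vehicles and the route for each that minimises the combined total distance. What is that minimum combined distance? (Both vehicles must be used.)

There are 2^3 − 1 = 7 ways to divide the 4 stops into two non-empty groups. For each, the best each vehicle can do is its own shortest tour through its group:
  {North} + {Milton, Fern, Upland}: 50 + 34 = 84
  {Milton} + {North, Fern, Upland}: 12 + 60 = 72
  {North, Milton} + {Fern, Upland}: 60 + 22 = 82
  {Fern} + {North, Milton, Upland}: 10 + 70 = 80
  {North, Fern} + {Milton, Upland}: 50 + 34 = 84
  {Milton, Fern} + {North, Upland}: 22 + 60 = 82
  … (7 splits in total)
Best: vehicle 1 Thorn → Milton → Thorn = 12; vehicle 2 Thorn → North → Upland → Fern → Thorn = 60; combined 72.

72 m — the smallest possible combined total.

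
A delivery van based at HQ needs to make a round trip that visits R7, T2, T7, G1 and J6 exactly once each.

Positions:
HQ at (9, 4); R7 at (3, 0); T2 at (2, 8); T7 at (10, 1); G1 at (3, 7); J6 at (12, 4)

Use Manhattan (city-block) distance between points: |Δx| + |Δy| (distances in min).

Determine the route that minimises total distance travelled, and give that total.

HQ - R7 - T2 - T7 - G1 - J6 - HQ: 10+9+15+13+12+3 = 62
HQ - R7 - T2 - T7 - J6 - G1 - HQ: 10+9+15+5+12+9 = 60
HQ - R7 - T2 - G1 - T7 - J6 - HQ: 10+9+2+13+5+3 = 42
HQ - R7 - T2 - G1 - J6 - T7 - HQ: 10+9+2+12+5+4 = 42
HQ - R7 - T2 - J6 - T7 - G1 - HQ: 10+9+14+5+13+9 = 60
HQ - R7 - T2 - J6 - G1 - T7 - HQ: 10+9+14+12+13+4 = 62
HQ - R7 - T7 - T2 - G1 - J6 - HQ: 10+8+15+2+12+3 = 50
HQ - R7 - T7 - T2 - J6 - G1 - HQ: 10+8+15+14+12+9 = 68
HQ - R7 - T7 - G1 - T2 - J6 - HQ: 10+8+13+2+14+3 = 50
HQ - R7 - T7 - G1 - J6 - T2 - HQ: 10+8+13+12+14+11 = 68
HQ - R7 - T7 - J6 - T2 - G1 - HQ: 10+8+5+14+2+9 = 48
HQ - R7 - T7 - J6 - G1 - T2 - HQ: 10+8+5+12+2+11 = 48
HQ - R7 - G1 - T2 - T7 - J6 - HQ: 10+7+2+15+5+3 = 42
HQ - R7 - G1 - T2 - J6 - T7 - HQ: 10+7+2+14+5+4 = 42
… (46 more)
HQ - T2 - G1 - R7 - T7 - J6 - HQ: 11+2+7+8+5+3 = 36  ← best
The minimum is 36.
One optimal route: HQ → T2 → G1 → R7 → T7 → J6 → HQ (or its reverse).

Minimum total distance: 36 min.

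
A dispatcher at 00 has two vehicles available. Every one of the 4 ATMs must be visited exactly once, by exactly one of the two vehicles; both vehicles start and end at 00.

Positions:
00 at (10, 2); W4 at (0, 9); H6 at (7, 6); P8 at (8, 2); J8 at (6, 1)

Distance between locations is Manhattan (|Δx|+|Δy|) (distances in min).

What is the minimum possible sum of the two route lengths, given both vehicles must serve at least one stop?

40 min — the smallest possible combined total.

Try each way of splitting the stops between the two vehicles (each non-empty) and, for each split, find the best tour for each vehicle:
  {W4} + {H6, P8, J8}: 34 + 18 = 52
  {H6} + {W4, P8, J8}: 14 + 36 = 50
  {W4, H6} + {P8, J8}: 34 + 10 = 44
  {P8} + {W4, H6, J8}: 4 + 36 = 40
  {W4, P8} + {H6, J8}: 34 + 18 = 52
  {H6, P8} + {W4, J8}: 14 + 36 = 50
  … (7 splits in total)
Best: vehicle 1 00 → P8 → 00 = 4; vehicle 2 00 → H6 → W4 → J8 → 00 = 36; combined 40.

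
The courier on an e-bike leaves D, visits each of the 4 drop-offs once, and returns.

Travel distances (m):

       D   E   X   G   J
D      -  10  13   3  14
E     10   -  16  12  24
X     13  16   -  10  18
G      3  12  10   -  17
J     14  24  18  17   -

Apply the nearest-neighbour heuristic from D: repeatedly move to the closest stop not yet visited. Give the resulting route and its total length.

D → [G:3 / E:10 / X:13 / J:14] → G (3)
G → [X:10 / E:12 / J:17] → X (10)
X → [E:16 / J:18] → E (16)
E → [J:24] → J (24)
Return J→D: 14.
Total = 3 + 10 + 16 + 24 + 14 = 67.

Total distance 67 m via the nearest-neighbour route D → G → X → E → J → D.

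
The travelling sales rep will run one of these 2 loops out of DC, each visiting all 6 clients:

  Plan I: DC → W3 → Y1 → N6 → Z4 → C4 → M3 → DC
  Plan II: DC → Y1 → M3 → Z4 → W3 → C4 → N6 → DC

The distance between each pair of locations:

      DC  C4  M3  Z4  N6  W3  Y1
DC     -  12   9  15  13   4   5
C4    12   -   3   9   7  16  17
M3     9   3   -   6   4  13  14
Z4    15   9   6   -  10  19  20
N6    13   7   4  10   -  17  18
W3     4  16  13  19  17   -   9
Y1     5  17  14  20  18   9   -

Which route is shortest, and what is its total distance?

Plan I: 4 + 9 + 18 + 10 + 9 + 3 + 9 = 62
Plan II: 5 + 14 + 6 + 19 + 16 + 7 + 13 = 80

62 — Plan I is the shortest.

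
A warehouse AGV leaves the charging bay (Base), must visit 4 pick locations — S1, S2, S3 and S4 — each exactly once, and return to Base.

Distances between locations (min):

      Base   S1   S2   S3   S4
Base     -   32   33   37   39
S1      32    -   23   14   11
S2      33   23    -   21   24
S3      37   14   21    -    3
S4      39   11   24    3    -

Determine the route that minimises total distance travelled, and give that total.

There are 12 distinct closed tours to check (reversals are equivalent).
Base-S1-S2-S3-S4-Base: 32+23+21+3+39 = 118
Base-S1-S2-S4-S3-Base: 32+23+24+3+37 = 119
Base-S1-S3-S2-S4-Base: 32+14+21+24+39 = 130
Base-S1-S3-S4-S2-Base: 32+14+3+24+33 = 106
Base-S1-S4-S2-S3-Base: 32+11+24+21+37 = 125
Base-S1-S4-S3-S2-Base: 32+11+3+21+33 = 100
Base-S2-S1-S3-S4-Base: 33+23+14+3+39 = 112
Base-S2-S1-S4-S3-Base: 33+23+11+3+37 = 107
Base-S2-S3-S1-S4-Base: 33+21+14+11+39 = 118
Base-S2-S4-S1-S3-Base: 33+24+11+14+37 = 119
Base-S3-S1-S2-S4-Base: 37+14+23+24+39 = 137
Base-S3-S2-S1-S4-Base: 37+21+23+11+39 = 131
The minimum is 100.
One optimal route: Base → S1 → S4 → S3 → S2 → Base (or its reverse).

Shortest round trip = 100 min.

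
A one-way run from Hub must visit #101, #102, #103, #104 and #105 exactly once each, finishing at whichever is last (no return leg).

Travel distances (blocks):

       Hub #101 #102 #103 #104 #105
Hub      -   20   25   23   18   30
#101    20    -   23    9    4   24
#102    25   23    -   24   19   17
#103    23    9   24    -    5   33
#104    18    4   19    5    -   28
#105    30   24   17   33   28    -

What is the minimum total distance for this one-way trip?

70 blocks — the minimum one-way total.

There are 5! = 120 possible orderings.
Hub→#101→#102→#103→#104→#105: 20+23+24+5+28 = 100
Hub→#101→#102→#103→#105→#104: 20+23+24+33+28 = 128
Hub→#101→#102→#104→#103→#105: 20+23+19+5+33 = 100
Hub→#101→#102→#104→#105→#103: 20+23+19+28+33 = 123
Hub→#101→#102→#105→#103→#104: 20+23+17+33+5 = 98
Hub→#101→#102→#105→#104→#103: 20+23+17+28+5 = 93
Hub→#101→#103→#102→#104→#105: 20+9+24+19+28 = 100
Hub→#101→#103→#102→#105→#104: 20+9+24+17+28 = 98
Hub→#101→#103→#104→#102→#105: 20+9+5+19+17 = 70
Hub→#101→#103→#104→#105→#102: 20+9+5+28+17 = 79
Hub→#101→#103→#105→#102→#104: 20+9+33+17+19 = 98
Hub→#101→#103→#105→#104→#102: 20+9+33+28+19 = 109
Hub→#101→#104→#102→#103→#105: 20+4+19+24+33 = 100
Hub→#101→#104→#102→#105→#103: 20+4+19+17+33 = 93
… (106 more)
The minimum is 70.
One shortest path: Hub → #101 → #103 → #104 → #102 → #105.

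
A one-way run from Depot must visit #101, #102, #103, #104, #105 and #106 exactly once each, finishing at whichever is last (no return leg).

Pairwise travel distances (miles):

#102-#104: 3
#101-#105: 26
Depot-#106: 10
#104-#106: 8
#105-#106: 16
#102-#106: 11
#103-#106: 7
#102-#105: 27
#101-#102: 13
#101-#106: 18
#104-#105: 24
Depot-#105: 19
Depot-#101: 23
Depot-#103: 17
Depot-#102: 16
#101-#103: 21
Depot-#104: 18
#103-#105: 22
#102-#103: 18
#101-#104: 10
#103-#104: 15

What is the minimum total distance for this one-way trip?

There are 6! = 720 possible orderings.
Depot→#101→#102→#103→#104→#105→#106: 23+13+18+15+24+16 = 109
Depot→#101→#102→#103→#104→#106→#105: 23+13+18+15+8+16 = 93
Depot→#101→#102→#103→#105→#104→#106: 23+13+18+22+24+8 = 108
Depot→#101→#102→#103→#105→#106→#104: 23+13+18+22+16+8 = 100
Depot→#101→#102→#103→#106→#104→#105: 23+13+18+7+8+24 = 93
Depot→#101→#102→#103→#106→#105→#104: 23+13+18+7+16+24 = 101
Depot→#101→#102→#104→#103→#105→#106: 23+13+3+15+22+16 = 92
Depot→#101→#102→#104→#103→#106→#105: 23+13+3+15+7+16 = 77
… (712 more)
Depot→#105→#103→#106→#102→#104→#101: 19+22+7+11+3+10 = 72  ← best
The minimum is 72.
One shortest path: Depot → #105 → #103 → #106 → #102 → #104 → #101.

Minimum one-way distance = 72 miles.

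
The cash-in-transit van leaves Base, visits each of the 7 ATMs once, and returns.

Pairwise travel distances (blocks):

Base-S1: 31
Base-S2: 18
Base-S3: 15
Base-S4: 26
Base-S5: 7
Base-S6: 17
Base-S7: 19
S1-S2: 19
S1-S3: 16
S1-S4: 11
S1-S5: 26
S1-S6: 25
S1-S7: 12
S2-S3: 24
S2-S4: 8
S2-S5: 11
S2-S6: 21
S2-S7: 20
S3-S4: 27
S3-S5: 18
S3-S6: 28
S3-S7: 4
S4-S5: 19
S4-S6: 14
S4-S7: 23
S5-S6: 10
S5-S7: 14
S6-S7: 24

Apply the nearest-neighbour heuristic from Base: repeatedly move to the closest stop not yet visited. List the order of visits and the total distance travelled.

89 blocks along Base → S5 → S6 → S4 → S2 → S1 → S7 → S3 → Base.

From Base: distances to unvisited — S5=7, S3=15, S6=17, S2=18, S7=19, S4=26, S1=31. Nearest is S5 (7).
From S5: distances to unvisited — S6=10, S2=11, S7=14, S3=18, S4=19, S1=26. Nearest is S6 (10).
From S6: distances to unvisited — S4=14, S2=21, S7=24, S1=25, S3=28. Nearest is S4 (14).
From S4: distances to unvisited — S2=8, S1=11, S7=23, S3=27. Nearest is S2 (8).
From S2: distances to unvisited — S1=19, S7=20, S3=24. Nearest is S1 (19).
From S1: distances to unvisited — S7=12, S3=16. Nearest is S7 (12).
From S7: distances to unvisited — S3=4. Nearest is S3 (4).
Return S3→Base: 15.
Total = 7 + 10 + 14 + 8 + 19 + 12 + 4 + 15 = 89.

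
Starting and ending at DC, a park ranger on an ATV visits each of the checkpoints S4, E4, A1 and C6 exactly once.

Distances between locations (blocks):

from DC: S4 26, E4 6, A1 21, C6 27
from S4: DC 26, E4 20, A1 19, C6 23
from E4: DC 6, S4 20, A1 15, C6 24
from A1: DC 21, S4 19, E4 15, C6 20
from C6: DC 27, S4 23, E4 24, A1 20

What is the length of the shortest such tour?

90 blocks — the shortest possible round trip.

There are 12 distinct closed tours to check (reversals are equivalent).
DC-S4-E4-A1-C6-DC: 26+20+15+20+27 = 108
DC-S4-E4-C6-A1-DC: 26+20+24+20+21 = 111
DC-S4-A1-E4-C6-DC: 26+19+15+24+27 = 111
DC-S4-A1-C6-E4-DC: 26+19+20+24+6 = 95
DC-S4-C6-E4-A1-DC: 26+23+24+15+21 = 109
DC-S4-C6-A1-E4-DC: 26+23+20+15+6 = 90
DC-E4-S4-A1-C6-DC: 6+20+19+20+27 = 92
DC-E4-S4-C6-A1-DC: 6+20+23+20+21 = 90
DC-E4-A1-S4-C6-DC: 6+15+19+23+27 = 90
DC-E4-C6-S4-A1-DC: 6+24+23+19+21 = 93
DC-A1-S4-E4-C6-DC: 21+19+20+24+27 = 111
DC-A1-E4-S4-C6-DC: 21+15+20+23+27 = 106
The minimum is 90.
One optimal route: DC → S4 → C6 → A1 → E4 → DC (or its reverse).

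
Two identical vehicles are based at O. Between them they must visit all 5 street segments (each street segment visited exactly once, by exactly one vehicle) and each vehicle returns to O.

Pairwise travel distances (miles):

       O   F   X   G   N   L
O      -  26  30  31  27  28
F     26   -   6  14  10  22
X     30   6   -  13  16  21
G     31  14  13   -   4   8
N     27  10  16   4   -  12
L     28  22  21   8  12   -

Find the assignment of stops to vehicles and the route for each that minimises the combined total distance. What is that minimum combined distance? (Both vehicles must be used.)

Check every non-empty split of the stops between the two vehicles; for each half take its own optimal tour:
  {F} + {X, G, N, L}: 52 + 86 = 138
  {X} + {F, G, N, L}: 60 + 76 = 136
  {F, X} + {G, N, L}: 62 + 67 = 129
  {G} + {F, X, N, L}: 62 + 86 = 148
  {F, G} + {X, N, L}: 71 + 86 = 157
  {X, G} + {F, N, L}: 74 + 76 = 150
  … (15 splits in total)
Best: vehicle 1 O → F → X → O = 62; vehicle 2 O → N → G → L → O = 67; combined 129.

Minimum combined distance: 129 miles.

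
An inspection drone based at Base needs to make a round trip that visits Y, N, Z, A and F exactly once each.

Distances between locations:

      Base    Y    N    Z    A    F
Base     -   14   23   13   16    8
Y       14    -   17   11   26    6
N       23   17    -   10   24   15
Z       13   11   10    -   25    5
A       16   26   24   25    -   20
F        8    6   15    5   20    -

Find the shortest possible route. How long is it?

There are 60 distinct closed tours to check (reversals are equivalent).
Base - Y - N - Z - A - F - Base: 14+17+10+25+20+8 = 94
Base - Y - N - Z - F - A - Base: 14+17+10+5+20+16 = 82
Base - Y - N - A - Z - F - Base: 14+17+24+25+5+8 = 93
Base - Y - N - A - F - Z - Base: 14+17+24+20+5+13 = 93
Base - Y - N - F - Z - A - Base: 14+17+15+5+25+16 = 92
Base - Y - N - F - A - Z - Base: 14+17+15+20+25+13 = 104
Base - Y - Z - N - A - F - Base: 14+11+10+24+20+8 = 87
Base - Y - Z - N - F - A - Base: 14+11+10+15+20+16 = 86
Base - Y - Z - A - N - F - Base: 14+11+25+24+15+8 = 97
Base - Y - Z - A - F - N - Base: 14+11+25+20+15+23 = 108
Base - Y - Z - F - N - A - Base: 14+11+5+15+24+16 = 85
Base - Y - Z - F - A - N - Base: 14+11+5+20+24+23 = 97
Base - Y - A - N - Z - F - Base: 14+26+24+10+5+8 = 87
Base - Y - A - N - F - Z - Base: 14+26+24+15+5+13 = 97
… (46 more)
Base - Y - F - Z - N - A - Base: 14+6+5+10+24+16 = 75  ← best
The minimum is 75.
One optimal route: Base → Y → F → Z → N → A → Base (or its reverse).

Shortest round trip = 75.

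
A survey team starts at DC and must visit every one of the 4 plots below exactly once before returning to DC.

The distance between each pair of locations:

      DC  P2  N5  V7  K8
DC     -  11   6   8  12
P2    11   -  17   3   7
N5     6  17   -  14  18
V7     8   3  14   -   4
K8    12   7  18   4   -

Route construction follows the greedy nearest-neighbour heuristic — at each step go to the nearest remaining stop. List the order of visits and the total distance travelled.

Total distance 42 via the nearest-neighbour route DC → N5 → V7 → P2 → K8 → DC.

DC → [N5:6 / V7:8 / P2:11 / K8:12] → N5 (6)
N5 → [V7:14 / P2:17 / K8:18] → V7 (14)
V7 → [P2:3 / K8:4] → P2 (3)
P2 → [K8:7] → K8 (7)
Return K8→DC: 12.
Total = 6 + 14 + 3 + 7 + 12 = 42.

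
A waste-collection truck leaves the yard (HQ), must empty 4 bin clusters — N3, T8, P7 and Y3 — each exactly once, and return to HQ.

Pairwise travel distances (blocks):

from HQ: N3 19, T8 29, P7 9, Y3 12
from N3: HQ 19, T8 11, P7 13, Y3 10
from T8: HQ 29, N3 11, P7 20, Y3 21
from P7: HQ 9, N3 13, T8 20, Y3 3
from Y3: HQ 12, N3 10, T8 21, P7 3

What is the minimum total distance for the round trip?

HQ → N3 → T8 → P7 → Y3 → HQ: 19+11+20+3+12 = 65
HQ → N3 → T8 → Y3 → P7 → HQ: 19+11+21+3+9 = 63
HQ → N3 → P7 → T8 → Y3 → HQ: 19+13+20+21+12 = 85
HQ → N3 → P7 → Y3 → T8 → HQ: 19+13+3+21+29 = 85
HQ → N3 → Y3 → T8 → P7 → HQ: 19+10+21+20+9 = 79
HQ → N3 → Y3 → P7 → T8 → HQ: 19+10+3+20+29 = 81
HQ → T8 → N3 → P7 → Y3 → HQ: 29+11+13+3+12 = 68
HQ → T8 → N3 → Y3 → P7 → HQ: 29+11+10+3+9 = 62
HQ → T8 → P7 → N3 → Y3 → HQ: 29+20+13+10+12 = 84
HQ → T8 → Y3 → N3 → P7 → HQ: 29+21+10+13+9 = 82
HQ → P7 → N3 → T8 → Y3 → HQ: 9+13+11+21+12 = 66
HQ → P7 → T8 → N3 → Y3 → HQ: 9+20+11+10+12 = 62
The minimum is 62.
One optimal route: HQ → T8 → N3 → Y3 → P7 → HQ (or its reverse).

Shortest round trip = 62 blocks.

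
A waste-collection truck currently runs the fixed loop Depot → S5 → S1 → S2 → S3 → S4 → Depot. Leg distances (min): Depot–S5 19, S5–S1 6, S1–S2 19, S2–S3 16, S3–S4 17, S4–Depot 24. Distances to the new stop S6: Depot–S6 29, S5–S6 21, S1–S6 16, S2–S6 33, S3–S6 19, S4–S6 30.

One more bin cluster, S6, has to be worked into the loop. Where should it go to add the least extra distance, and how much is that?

Insertion cost between consecutive stops i–j is d(i,S6) + d(S6,j) − d(i,j):
  between Depot and S5: 29 + 21 − 19 = 31
  between S5 and S1: 21 + 16 − 6 = 31
  between S1 and S2: 16 + 33 − 19 = 30
  between S2 and S3: 33 + 19 − 16 = 36
  between S3 and S4: 19 + 30 − 17 = 32
  between S4 and Depot: 30 + 29 − 24 = 35
Cheapest insertion is between S1 and S2, adding 30.
New total = 101 + 30 = 131.

Adding 30 min by placing S6 on the S1–S2 leg.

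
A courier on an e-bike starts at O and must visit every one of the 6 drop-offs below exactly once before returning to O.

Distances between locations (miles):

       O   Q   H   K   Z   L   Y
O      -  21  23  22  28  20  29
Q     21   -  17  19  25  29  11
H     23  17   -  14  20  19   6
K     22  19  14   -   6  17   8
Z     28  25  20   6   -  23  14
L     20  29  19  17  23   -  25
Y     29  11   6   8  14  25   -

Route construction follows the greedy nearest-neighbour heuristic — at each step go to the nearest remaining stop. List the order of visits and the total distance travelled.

101 miles along O → L → K → Z → Y → H → Q → O.

At O the remaining stops are L 20, Q 21, K 22, H 23, Z 28, Y 29; go to L.
At L the remaining stops are K 17, H 19, Z 23, Y 25, Q 29; go to K.
At K the remaining stops are Z 6, Y 8, H 14, Q 19; go to Z.
At Z the remaining stops are Y 14, H 20, Q 25; go to Y.
At Y the remaining stops are H 6, Q 11; go to H.
At H the remaining stops are Q 17; go to Q.
Return Q→O: 21.
Total = 20 + 17 + 6 + 14 + 6 + 17 + 21 = 101.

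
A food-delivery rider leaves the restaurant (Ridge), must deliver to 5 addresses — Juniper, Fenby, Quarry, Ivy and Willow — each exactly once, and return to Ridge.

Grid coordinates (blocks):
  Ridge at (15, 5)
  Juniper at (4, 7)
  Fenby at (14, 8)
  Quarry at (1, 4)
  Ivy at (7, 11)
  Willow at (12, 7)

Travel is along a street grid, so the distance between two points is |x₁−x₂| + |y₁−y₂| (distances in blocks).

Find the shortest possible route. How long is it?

With 5 stops there are 5!/2 = 60 distinct round trips (a route and its reverse cost the same).
Ridge-Juniper-Fenby-Quarry-Ivy-Willow-Ridge: 13+11+17+13+9+5 = 68
Ridge-Juniper-Fenby-Quarry-Willow-Ivy-Ridge: 13+11+17+14+9+14 = 78
Ridge-Juniper-Fenby-Ivy-Quarry-Willow-Ridge: 13+11+10+13+14+5 = 66
Ridge-Juniper-Fenby-Ivy-Willow-Quarry-Ridge: 13+11+10+9+14+15 = 72
Ridge-Juniper-Fenby-Willow-Quarry-Ivy-Ridge: 13+11+3+14+13+14 = 68
Ridge-Juniper-Fenby-Willow-Ivy-Quarry-Ridge: 13+11+3+9+13+15 = 64
Ridge-Juniper-Quarry-Fenby-Ivy-Willow-Ridge: 13+6+17+10+9+5 = 60
Ridge-Juniper-Quarry-Fenby-Willow-Ivy-Ridge: 13+6+17+3+9+14 = 62
Ridge-Juniper-Quarry-Ivy-Fenby-Willow-Ridge: 13+6+13+10+3+5 = 50
Ridge-Juniper-Quarry-Ivy-Willow-Fenby-Ridge: 13+6+13+9+3+4 = 48
Ridge-Juniper-Quarry-Willow-Fenby-Ivy-Ridge: 13+6+14+3+10+14 = 60
Ridge-Juniper-Quarry-Willow-Ivy-Fenby-Ridge: 13+6+14+9+10+4 = 56
Ridge-Juniper-Ivy-Fenby-Quarry-Willow-Ridge: 13+7+10+17+14+5 = 66
Ridge-Juniper-Ivy-Fenby-Willow-Quarry-Ridge: 13+7+10+3+14+15 = 62
… (46 more)
Ridge-Fenby-Willow-Ivy-Juniper-Quarry-Ridge: 4+3+9+7+6+15 = 44  ← best
The minimum is 44.
One optimal route: Ridge → Fenby → Willow → Ivy → Juniper → Quarry → Ridge (or its reverse).

44 blocks — the shortest possible round trip.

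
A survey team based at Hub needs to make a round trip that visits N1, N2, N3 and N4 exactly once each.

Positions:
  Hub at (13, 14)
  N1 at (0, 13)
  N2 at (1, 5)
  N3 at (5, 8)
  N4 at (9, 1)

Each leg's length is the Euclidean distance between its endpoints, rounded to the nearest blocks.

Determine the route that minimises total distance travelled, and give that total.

48 blocks — the shortest possible round trip.

Hub→N1→N2→N3→N4→Hub: 13+8+5+8+14 = 48
Hub→N1→N2→N4→N3→Hub: 13+8+9+8+10 = 48
Hub→N1→N3→N2→N4→Hub: 13+7+5+9+14 = 48
Hub→N1→N3→N4→N2→Hub: 13+7+8+9+15 = 52
Hub→N1→N4→N2→N3→Hub: 13+15+9+5+10 = 52
Hub→N1→N4→N3→N2→Hub: 13+15+8+5+15 = 56
Hub→N2→N1→N3→N4→Hub: 15+8+7+8+14 = 52
Hub→N2→N1→N4→N3→Hub: 15+8+15+8+10 = 56
Hub→N2→N3→N1→N4→Hub: 15+5+7+15+14 = 56
Hub→N2→N4→N1→N3→Hub: 15+9+15+7+10 = 56
Hub→N3→N1→N2→N4→Hub: 10+7+8+9+14 = 48
Hub→N3→N2→N1→N4→Hub: 10+5+8+15+14 = 52
The minimum is 48.
One optimal route: Hub → N1 → N2 → N3 → N4 → Hub (or its reverse).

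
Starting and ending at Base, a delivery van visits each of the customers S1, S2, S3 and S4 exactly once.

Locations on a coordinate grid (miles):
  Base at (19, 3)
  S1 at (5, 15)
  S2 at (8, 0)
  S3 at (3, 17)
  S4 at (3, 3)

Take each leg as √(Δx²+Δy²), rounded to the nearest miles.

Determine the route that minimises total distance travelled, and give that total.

Minimum total distance: 52 miles.

With 4 stops there are 4!/2 = 12 distinct round trips (a route and its reverse cost the same).
Base - S1 - S2 - S3 - S4 - Base: 18+15+18+14+16 = 81
Base - S1 - S2 - S4 - S3 - Base: 18+15+6+14+21 = 74
Base - S1 - S3 - S2 - S4 - Base: 18+3+18+6+16 = 61
Base - S1 - S3 - S4 - S2 - Base: 18+3+14+6+11 = 52
Base - S1 - S4 - S2 - S3 - Base: 18+12+6+18+21 = 75
Base - S1 - S4 - S3 - S2 - Base: 18+12+14+18+11 = 73
Base - S2 - S1 - S3 - S4 - Base: 11+15+3+14+16 = 59
Base - S2 - S1 - S4 - S3 - Base: 11+15+12+14+21 = 73
Base - S2 - S3 - S1 - S4 - Base: 11+18+3+12+16 = 60
Base - S2 - S4 - S1 - S3 - Base: 11+6+12+3+21 = 53
Base - S3 - S1 - S2 - S4 - Base: 21+3+15+6+16 = 61
Base - S3 - S2 - S1 - S4 - Base: 21+18+15+12+16 = 82
The minimum is 52.
One optimal route: Base → S1 → S3 → S4 → S2 → Base (or its reverse).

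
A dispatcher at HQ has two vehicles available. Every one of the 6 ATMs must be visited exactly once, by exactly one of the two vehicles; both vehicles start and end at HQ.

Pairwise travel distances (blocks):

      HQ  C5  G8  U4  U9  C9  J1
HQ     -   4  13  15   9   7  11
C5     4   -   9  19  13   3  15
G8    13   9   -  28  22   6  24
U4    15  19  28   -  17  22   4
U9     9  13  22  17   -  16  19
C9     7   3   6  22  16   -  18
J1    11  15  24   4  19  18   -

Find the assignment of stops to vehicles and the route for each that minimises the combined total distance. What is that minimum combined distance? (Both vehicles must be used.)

Try each way of splitting the stops between the two vehicles (each non-empty) and, for each split, find the best tour for each vehicle:
  {C5} + {G8, U4, U9, C9, J1}: 8 + 67 = 75
  {G8} + {C5, U4, U9, C9, J1}: 26 + 55 = 81
  {C5, G8} + {U4, U9, C9, J1}: 26 + 55 = 81
  {U4} + {C5, G8, U9, C9, J1}: 30 + 65 = 95
  {C5, U4} + {G8, U9, C9, J1}: 38 + 65 = 103
  {G8, U4} + {C5, U9, C9, J1}: 56 + 53 = 109
  … (31 splits in total)
  {C5, G8, C9} + {U4, U9, J1}: 26 + 41 = 67  ← best
Best: vehicle 1 HQ → C5 → G8 → C9 → HQ = 26; vehicle 2 HQ → U9 → U4 → J1 → HQ = 41; combined 67.

67 blocks — the smallest possible combined total.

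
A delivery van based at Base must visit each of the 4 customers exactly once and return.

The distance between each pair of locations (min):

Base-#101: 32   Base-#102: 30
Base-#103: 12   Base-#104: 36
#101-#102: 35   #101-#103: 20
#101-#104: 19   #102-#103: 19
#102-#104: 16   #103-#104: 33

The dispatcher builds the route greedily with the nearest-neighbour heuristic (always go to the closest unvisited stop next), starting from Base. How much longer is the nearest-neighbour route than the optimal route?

The nearest-neighbour route is 1 min longer than optimal.

Base: #103=12, #102=30, #101=32, #104=36 ⇒ #103
#103: #102=19, #101=20, #104=33 ⇒ #102
#102: #104=16, #101=35 ⇒ #104
#104: #101=19 ⇒ #101
NN route Base → #103 → #102 → #104 → #101 → Base costs 98.
Optimal: Base → #102 → #104 → #101 → #103 → Base costs 97 (by enumerating all 12 distinct tours).
Excess = 98 − 97 = 1.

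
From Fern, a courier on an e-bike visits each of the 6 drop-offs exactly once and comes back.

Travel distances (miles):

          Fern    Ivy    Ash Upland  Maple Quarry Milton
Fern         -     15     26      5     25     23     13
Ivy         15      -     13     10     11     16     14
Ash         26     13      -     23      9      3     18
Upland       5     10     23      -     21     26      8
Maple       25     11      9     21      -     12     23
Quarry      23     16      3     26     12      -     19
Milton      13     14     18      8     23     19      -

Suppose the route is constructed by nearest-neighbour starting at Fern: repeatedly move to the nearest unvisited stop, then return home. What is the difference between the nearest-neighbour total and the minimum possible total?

The nearest-neighbour route is 3 miles longer than optimal.

Fern: Upland=5, Milton=13, Ivy=15, Quarry=23, Maple=25, Ash=26 ⇒ Upland
Upland: Milton=8, Ivy=10, Maple=21, Ash=23, Quarry=26 ⇒ Milton
Milton: Ivy=14, Ash=18, Quarry=19, Maple=23 ⇒ Ivy
Ivy: Maple=11, Ash=13, Quarry=16 ⇒ Maple
Maple: Ash=9, Quarry=12 ⇒ Ash
Ash: Quarry=3 ⇒ Quarry
NN route Fern → Upland → Milton → Ivy → Maple → Ash → Quarry → Fern costs 73.
Optimal: Fern → Ivy → Maple → Ash → Quarry → Milton → Upland → Fern costs 70 (by enumerating all 360 distinct tours).
Excess = 73 − 70 = 3.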